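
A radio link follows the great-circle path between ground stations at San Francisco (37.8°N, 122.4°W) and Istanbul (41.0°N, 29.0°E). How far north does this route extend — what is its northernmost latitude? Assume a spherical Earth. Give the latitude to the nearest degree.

The great circle lies in the plane with unit normal n̂ = (p₁ × p₂)/|p₁ × p₂|.
Here n̂_z ≈ +0.288; the vertex latitude is φ_max = arccos|n̂_z| ≈ 73.3°.
Check via Clairaut: cos φ_max = |cos φ₁| · sin C = cos(37.8°)·sin(21.3°) ≈ 0.288, again giving ≈ 73.3°.

≈ 73°N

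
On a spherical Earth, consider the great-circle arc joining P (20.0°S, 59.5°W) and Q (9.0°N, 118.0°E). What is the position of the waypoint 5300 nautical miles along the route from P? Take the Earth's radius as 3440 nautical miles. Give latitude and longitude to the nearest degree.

Convert each endpoint to a unit vector on the sphere (x = cos φ cos λ, y = cos φ sin λ, z = sin φ).
The central angle between the endpoints is δ = arccos(p₁·p₂) ≈ 2.945 rad (168.7°). The total great-circle distance is δ·R ≈ 2.945 × 3440 ≈ 10131 nmi, so the target fraction is f = 5300/10131 ≈ 0.523.
Interpolate at f ≈ 0.523 with slerp weights a = sin((1−f)δ)/sin δ ≈ 5.050, b = sin(fδ)/sin δ ≈ 5.118.
p = a·p₁ + b·p₂ ≈ (0.035, 0.375, -0.926); φ = arcsin(p_z) ≈ -67.88°, λ = atan2(p_y, p_x) ≈ 84.65°.

≈ (68°S, 85°E)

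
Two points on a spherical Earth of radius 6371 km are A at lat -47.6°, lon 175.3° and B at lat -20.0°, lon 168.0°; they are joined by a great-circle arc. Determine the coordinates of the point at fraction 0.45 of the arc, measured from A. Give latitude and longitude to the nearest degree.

The haversine formula gives a central angle δ ≈ 0.493 rad (28.2°) between the endpoints.
Interpolate at f = 0.45 with slerp weights a = sin((1−f)δ)/sin δ ≈ 0.566, b = sin(fδ)/sin δ ≈ 0.465.
p = a·p₁ + b·p₂ ≈ (-0.808, 0.122, -0.577); φ = arcsin(p_z) ≈ -35.23°, λ = atan2(p_y, p_x) ≈ 171.40°.

≈ lat -35°, lon 171°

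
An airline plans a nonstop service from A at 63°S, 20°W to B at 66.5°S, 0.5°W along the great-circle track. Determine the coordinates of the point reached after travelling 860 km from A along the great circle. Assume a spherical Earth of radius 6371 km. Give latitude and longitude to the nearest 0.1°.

Write both endpoints as unit vectors p₁, p₂ with components (cos φ cos λ, cos φ sin λ, sin φ).
The central angle between the endpoints is δ = arccos(p₁·p₂) ≈ 0.157 rad (9.0°). The total great-circle distance is δ·R ≈ 0.157 × 6371 ≈ 998 km, so the target fraction is f = 860/998 ≈ 0.862.
Interpolate at f ≈ 0.862 with slerp weights a = sin((1−f)δ)/sin δ ≈ 0.139, b = sin(fδ)/sin δ ≈ 0.862.
p = a·p₁ + b·p₂ ≈ (0.403, -0.025, -0.915); φ = arcsin(p_z) ≈ -66.18°, λ = atan2(p_y, p_x) ≈ -3.49°.

≈ 66.2°S, 3.5°W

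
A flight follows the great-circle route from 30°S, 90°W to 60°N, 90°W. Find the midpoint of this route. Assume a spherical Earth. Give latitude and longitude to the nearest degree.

≈ 15°N, 90°W

Convert each endpoint to a unit vector on the sphere (x = cos φ cos λ, y = cos φ sin λ, z = sin φ).
The central angle between the endpoints is δ = arccos(p₁·p₂) ≈ 1.571 rad (90.0°).
Interpolate at f = 1/2 with slerp weights a = sin((1−f)δ)/sin δ ≈ 0.707, b = sin(fδ)/sin δ ≈ 0.707.
p = a·p₁ + b·p₂ ≈ (0.000, -0.966, 0.259); φ = arcsin(p_z) ≈ 15.00°, λ = atan2(p_y, p_x) ≈ -90.00°.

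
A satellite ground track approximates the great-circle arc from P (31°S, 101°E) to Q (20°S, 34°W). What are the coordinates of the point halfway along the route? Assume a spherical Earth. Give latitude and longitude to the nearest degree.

≈ (51°S, 27°E)

The haversine formula gives a central angle δ ≈ 1.975 rad (113.2°) between the endpoints.
Interpolate at f = 1/2 with slerp weights a = sin((1−f)δ)/sin δ ≈ 0.908, b = sin(fδ)/sin δ ≈ 0.908.
p = a·p₁ + b·p₂ ≈ (0.559, 0.287, -0.778); φ = arcsin(p_z) ≈ -51.09°, λ = atan2(p_y, p_x) ≈ 27.17°.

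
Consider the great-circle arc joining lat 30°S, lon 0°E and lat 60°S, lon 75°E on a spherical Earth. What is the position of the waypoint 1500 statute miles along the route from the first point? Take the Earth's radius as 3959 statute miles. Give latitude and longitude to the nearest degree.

Convert each endpoint to a unit vector on the sphere (x = cos φ cos λ, y = cos φ sin λ, z = sin φ).
The central angle between the endpoints is δ = arccos(p₁·p₂) ≈ 0.994 rad (57.0°). The total great-circle distance is δ·R ≈ 0.994 × 3959 ≈ 3936 mi, so the target fraction is f = 1500/3936 ≈ 0.381.
Interpolate at f ≈ 0.381 with slerp weights a = sin((1−f)δ)/sin δ ≈ 0.689, b = sin(fδ)/sin δ ≈ 0.441.
p = a·p₁ + b·p₂ ≈ (0.653, 0.213, -0.726); φ = arcsin(p_z) ≈ -46.58°, λ = atan2(p_y, p_x) ≈ 18.06°.

≈ lat 47°S, lon 18°E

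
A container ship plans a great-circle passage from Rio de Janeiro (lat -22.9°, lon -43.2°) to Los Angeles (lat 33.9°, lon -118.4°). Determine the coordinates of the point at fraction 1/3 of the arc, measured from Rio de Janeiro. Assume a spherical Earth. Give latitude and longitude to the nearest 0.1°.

≈ lat -3.3°, lon -67.2°

From cos δ = sin φ₁ sin φ₂ + cos φ₁ cos φ₂ cos Δλ, the central angle is δ ≈ 1.593 rad (91.2°).
Interpolate at f = 1/3 with slerp weights a = sin((1−f)δ)/sin δ ≈ 0.873, b = sin(fδ)/sin δ ≈ 0.506.
p = a·p₁ + b·p₂ ≈ (0.387, -0.920, -0.057); φ = arcsin(p_z) ≈ -3.29°, λ = atan2(p_y, p_x) ≈ -67.22°.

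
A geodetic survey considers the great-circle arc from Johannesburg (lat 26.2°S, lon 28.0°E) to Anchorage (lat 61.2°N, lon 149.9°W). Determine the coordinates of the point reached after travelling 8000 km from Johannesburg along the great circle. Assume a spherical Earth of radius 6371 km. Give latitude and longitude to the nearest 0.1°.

Convert each endpoint to a unit vector on the sphere (x = cos φ cos λ, y = cos φ sin λ, z = sin φ).
The central angle between the endpoints is δ = arccos(p₁·p₂) ≈ 2.530 rad (145.0°). The total great-circle distance is δ·R ≈ 2.530 × 6371 ≈ 16120 km, so the target fraction is f = 8000/16120 ≈ 0.496.
Interpolate at f ≈ 0.496 with slerp weights a = sin((1−f)δ)/sin δ ≈ 1.666, b = sin(fδ)/sin δ ≈ 1.656.
p = a·p₁ + b·p₂ ≈ (0.630, 0.302, 0.716); φ = arcsin(p_z) ≈ 45.71°, λ = atan2(p_y, p_x) ≈ 25.60°.

≈ lat 45.7°N, lon 25.6°E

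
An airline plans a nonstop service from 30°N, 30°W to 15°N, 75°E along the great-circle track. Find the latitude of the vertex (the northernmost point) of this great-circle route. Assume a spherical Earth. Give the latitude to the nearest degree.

The great circle lies in the plane with unit normal n̂ = (p₁ × p₂)/|p₁ × p₂|.
Here n̂_z ≈ +0.811; the vertex latitude is φ_max = arccos|n̂_z| ≈ 35.8°.
Check via Clairaut: cos φ_max = |cos φ₁| · sin C = cos(30.0°)·sin(69.5°) ≈ 0.811, again giving ≈ 35.8°.

≈ 36°N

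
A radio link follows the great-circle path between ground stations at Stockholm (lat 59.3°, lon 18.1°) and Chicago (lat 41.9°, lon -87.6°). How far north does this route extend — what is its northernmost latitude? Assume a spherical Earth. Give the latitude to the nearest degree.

The great circle lies in the plane with unit normal n̂ = (p₁ × p₂)/|p₁ × p₂|.
Here n̂_z ≈ -0.415; the vertex latitude is φ_max = arccos|n̂_z| ≈ 65.5°.
Check via Clairaut: cos φ_max = |cos φ₁| · sin C = cos(59.3°)·sin(54.3°) ≈ 0.415, again giving ≈ 65.5°.

≈ 65°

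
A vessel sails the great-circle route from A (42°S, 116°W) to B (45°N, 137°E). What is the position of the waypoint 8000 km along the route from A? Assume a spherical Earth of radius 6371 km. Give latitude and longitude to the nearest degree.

Convert each endpoint to a unit vector on the sphere (x = cos φ cos λ, y = cos φ sin λ, z = sin φ).
The central angle between the endpoints is δ = arccos(p₁·p₂) ≈ 2.248 rad (128.8°). The total great-circle distance is δ·R ≈ 2.248 × 6371 ≈ 14323 km, so the target fraction is f = 8000/14323 ≈ 0.559.
Interpolate at f ≈ 0.559 with slerp weights a = sin((1−f)δ)/sin δ ≈ 1.075, b = sin(fδ)/sin δ ≈ 1.220.
p = a·p₁ + b·p₂ ≈ (-0.981, -0.129, 0.144); φ = arcsin(p_z) ≈ 8.26°, λ = atan2(p_y, p_x) ≈ -172.49°.

≈ (8°N, 172°W)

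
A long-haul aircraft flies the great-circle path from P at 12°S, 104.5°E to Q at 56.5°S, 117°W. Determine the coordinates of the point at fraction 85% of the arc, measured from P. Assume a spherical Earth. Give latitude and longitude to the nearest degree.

≈ 66°S, 143°W

Write both endpoints as unit vectors p₁, p₂ with components (cos φ cos λ, cos φ sin λ, sin φ).
The central angle between the endpoints is δ = arccos(p₁·p₂) ≈ 1.804 rad (103.4°).
Interpolate at f = 0.85 with slerp weights a = sin((1−f)δ)/sin δ ≈ 0.275, b = sin(fδ)/sin δ ≈ 1.027.
p = a·p₁ + b·p₂ ≈ (-0.325, -0.245, -0.914); φ = arcsin(p_z) ≈ -66.00°, λ = atan2(p_y, p_x) ≈ -142.97°.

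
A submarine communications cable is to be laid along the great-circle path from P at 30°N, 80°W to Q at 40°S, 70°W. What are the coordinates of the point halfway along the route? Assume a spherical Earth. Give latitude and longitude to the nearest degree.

Write both endpoints as unit vectors p₁, p₂ with components (cos φ cos λ, cos φ sin λ, sin φ).
The central angle between the endpoints is δ = arccos(p₁·p₂) ≈ 1.232 rad (70.6°).
Interpolate at f = 1/2 with slerp weights a = sin((1−f)δ)/sin δ ≈ 0.613, b = sin(fδ)/sin δ ≈ 0.613.
p = a·p₁ + b·p₂ ≈ (0.253, -0.964, -0.087); φ = arcsin(p_z) ≈ -5.02°, λ = atan2(p_y, p_x) ≈ -75.31°.

≈ 5°S, 75°W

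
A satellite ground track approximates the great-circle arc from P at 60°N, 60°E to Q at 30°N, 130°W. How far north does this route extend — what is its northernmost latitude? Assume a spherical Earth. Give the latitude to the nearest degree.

≈ 86°N

The great circle lies in the plane with unit normal n̂ = (p₁ × p₂)/|p₁ × p₂|.
Here n̂_z ≈ +0.075; the vertex latitude is φ_max = arccos|n̂_z| ≈ 85.7°.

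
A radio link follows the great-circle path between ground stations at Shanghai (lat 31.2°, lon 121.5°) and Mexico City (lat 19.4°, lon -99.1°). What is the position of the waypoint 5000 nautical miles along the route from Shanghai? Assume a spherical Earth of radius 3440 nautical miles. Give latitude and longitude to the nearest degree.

From cos δ = sin φ₁ sin φ₂ + cos φ₁ cos φ₂ cos Δλ, the central angle is δ ≈ 2.027 rad (116.1°). The total great-circle distance is δ·R ≈ 2.027 × 3440 ≈ 6973 nmi, so the target fraction is f = 5000/6973 ≈ 0.717.
Interpolate at f ≈ 0.717 with slerp weights a = sin((1−f)δ)/sin δ ≈ 0.604, b = sin(fδ)/sin δ ≈ 1.106.
p = a·p₁ + b·p₂ ≈ (-0.435, -0.590, 0.681); φ = arcsin(p_z) ≈ 42.88°, λ = atan2(p_y, p_x) ≈ -126.43°.

≈ lat 43°, lon -126°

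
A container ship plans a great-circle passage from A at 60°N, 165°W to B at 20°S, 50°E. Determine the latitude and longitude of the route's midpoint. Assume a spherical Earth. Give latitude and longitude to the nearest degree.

Convert each endpoint to a unit vector on the sphere (x = cos φ cos λ, y = cos φ sin λ, z = sin φ).
The central angle between the endpoints is δ = arccos(p₁·p₂) ≈ 2.320 rad (132.9°).
Interpolate at f = 1/2 with slerp weights a = sin((1−f)δ)/sin δ ≈ 1.252, b = sin(fδ)/sin δ ≈ 1.252.
p = a·p₁ + b·p₂ ≈ (0.152, 0.739, 0.656); φ = arcsin(p_z) ≈ 41.00°, λ = atan2(p_y, p_x) ≈ 78.41°.

≈ 41°N, 78°E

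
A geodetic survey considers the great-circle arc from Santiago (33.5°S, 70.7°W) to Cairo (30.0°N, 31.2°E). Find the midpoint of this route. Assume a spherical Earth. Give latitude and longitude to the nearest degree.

≈ (3°S, 18°W)

Write both endpoints as unit vectors p₁, p₂ with components (cos φ cos λ, cos φ sin λ, sin φ).
The central angle between the endpoints is δ = arccos(p₁·p₂) ≈ 2.010 rad (115.1°).
Interpolate at f = 1/2 with slerp weights a = sin((1−f)δ)/sin δ ≈ 0.932, b = sin(fδ)/sin δ ≈ 0.932.
p = a·p₁ + b·p₂ ≈ (0.948, -0.316, -0.048); φ = arcsin(p_z) ≈ -2.78°, λ = atan2(p_y, p_x) ≈ -18.41°.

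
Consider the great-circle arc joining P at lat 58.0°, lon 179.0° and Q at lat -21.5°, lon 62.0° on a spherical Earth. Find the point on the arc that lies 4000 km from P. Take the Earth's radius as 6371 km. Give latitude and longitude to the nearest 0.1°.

Convert each endpoint to a unit vector on the sphere (x = cos φ cos λ, y = cos φ sin λ, z = sin φ).
The central angle between the endpoints is δ = arccos(p₁·p₂) ≈ 2.135 rad (122.3°). The total great-circle distance is δ·R ≈ 2.135 × 6371 ≈ 13601 km, so the target fraction is f = 4000/13601 ≈ 0.294.
Interpolate at f ≈ 0.294 with slerp weights a = sin((1−f)δ)/sin δ ≈ 1.181, b = sin(fδ)/sin δ ≈ 0.695.
p = a·p₁ + b·p₂ ≈ (-0.322, 0.582, 0.747); φ = arcsin(p_z) ≈ 48.31°, λ = atan2(p_y, p_x) ≈ 118.96°.

≈ lat 48.3°, lon 119.0°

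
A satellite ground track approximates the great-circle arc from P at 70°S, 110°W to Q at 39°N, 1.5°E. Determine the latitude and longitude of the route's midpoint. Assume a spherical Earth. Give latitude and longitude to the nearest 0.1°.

The haversine formula gives a central angle δ ≈ 2.331 rad (133.5°) between the endpoints.
Interpolate at f = 1/2 with slerp weights a = sin((1−f)δ)/sin δ ≈ 1.268, b = sin(fδ)/sin δ ≈ 1.268.
p = a·p₁ + b·p₂ ≈ (0.836, -0.382, -0.393); φ = arcsin(p_z) ≈ -23.17°, λ = atan2(p_y, p_x) ≈ -24.52°.

≈ 23.2°S, 24.5°W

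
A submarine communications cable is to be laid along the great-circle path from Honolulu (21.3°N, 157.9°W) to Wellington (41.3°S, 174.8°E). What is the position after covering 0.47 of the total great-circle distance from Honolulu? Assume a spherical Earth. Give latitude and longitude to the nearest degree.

Convert each endpoint to a unit vector on the sphere (x = cos φ cos λ, y = cos φ sin λ, z = sin φ).
The central angle between the endpoints is δ = arccos(p₁·p₂) ≈ 1.179 rad (67.5°).
Interpolate at f = 0.47 with slerp weights a = sin((1−f)δ)/sin δ ≈ 0.633, b = sin(fδ)/sin δ ≈ 0.569.
p = a·p₁ + b·p₂ ≈ (-0.972, -0.183, -0.146); φ = arcsin(p_z) ≈ -8.39°, λ = atan2(p_y, p_x) ≈ -169.34°.

≈ 8°S, 169°W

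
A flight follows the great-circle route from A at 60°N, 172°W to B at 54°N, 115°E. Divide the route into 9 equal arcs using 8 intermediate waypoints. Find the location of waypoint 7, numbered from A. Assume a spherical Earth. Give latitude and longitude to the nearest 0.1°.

Write both endpoints as unit vectors p₁, p₂ with components (cos φ cos λ, cos φ sin λ, sin φ).
The central angle between the endpoints is δ = arccos(p₁·p₂) ≈ 0.666 rad (38.1°).
Interpolate at f = 7/9 with slerp weights a = sin((1−f)δ)/sin δ ≈ 0.239, b = sin(fδ)/sin δ ≈ 0.801.
p = a·p₁ + b·p₂ ≈ (-0.317, 0.410, 0.855); φ = arcsin(p_z) ≈ 58.76°, λ = atan2(p_y, p_x) ≈ 127.71°.

≈ 58.8°N, 127.7°E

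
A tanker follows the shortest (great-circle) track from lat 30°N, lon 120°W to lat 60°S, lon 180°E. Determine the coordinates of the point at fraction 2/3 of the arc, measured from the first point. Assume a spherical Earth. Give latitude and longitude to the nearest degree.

From cos δ = sin φ₁ sin φ₂ + cos φ₁ cos φ₂ cos Δλ, the central angle is δ ≈ 1.789 rad (102.5°).
Interpolate at f = 2/3 with slerp weights a = sin((1−f)δ)/sin δ ≈ 0.575, b = sin(fδ)/sin δ ≈ 0.952.
p = a·p₁ + b·p₂ ≈ (-0.725, -0.431, -0.537); φ = arcsin(p_z) ≈ -32.46°, λ = atan2(p_y, p_x) ≈ -149.25°.

≈ lat 32°S, lon 149°W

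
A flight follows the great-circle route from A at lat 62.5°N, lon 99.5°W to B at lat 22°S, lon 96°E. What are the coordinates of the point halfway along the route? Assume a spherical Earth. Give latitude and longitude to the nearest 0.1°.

Convert each endpoint to a unit vector on the sphere (x = cos φ cos λ, y = cos φ sin λ, z = sin φ).
The central angle between the endpoints is δ = arccos(p₁·p₂) ≈ 2.411 rad (138.1°).
Interpolate at f = 1/2 with slerp weights a = sin((1−f)δ)/sin δ ≈ 1.400, b = sin(fδ)/sin δ ≈ 1.400.
p = a·p₁ + b·p₂ ≈ (-0.242, 0.653, 0.717); φ = arcsin(p_z) ≈ 45.83°, λ = atan2(p_y, p_x) ≈ 110.35°.

≈ lat 45.8°N, lon 110.4°E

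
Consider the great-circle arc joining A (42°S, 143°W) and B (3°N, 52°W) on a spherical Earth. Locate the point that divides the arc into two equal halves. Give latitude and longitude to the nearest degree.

Convert each endpoint to a unit vector on the sphere (x = cos φ cos λ, y = cos φ sin λ, z = sin φ).
The central angle between the endpoints is δ = arccos(p₁·p₂) ≈ 1.619 rad (92.7°).
Interpolate at f = 1/2 with slerp weights a = sin((1−f)δ)/sin δ ≈ 0.725, b = sin(fδ)/sin δ ≈ 0.725.
p = a·p₁ + b·p₂ ≈ (0.015, -0.894, -0.447); φ = arcsin(p_z) ≈ -26.55°, λ = atan2(p_y, p_x) ≈ -89.01°.

≈ (27°S, 89°W)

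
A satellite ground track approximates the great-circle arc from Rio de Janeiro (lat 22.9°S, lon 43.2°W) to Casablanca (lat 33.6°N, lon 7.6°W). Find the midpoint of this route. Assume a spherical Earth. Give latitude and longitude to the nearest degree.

Write both endpoints as unit vectors p₁, p₂ with components (cos φ cos λ, cos φ sin λ, sin φ).
The central angle between the endpoints is δ = arccos(p₁·p₂) ≈ 1.150 rad (65.9°).
Interpolate at f = 1/2 with slerp weights a = sin((1−f)δ)/sin δ ≈ 0.596, b = sin(fδ)/sin δ ≈ 0.596.
p = a·p₁ + b·p₂ ≈ (0.892, -0.441, 0.098); φ = arcsin(p_z) ≈ 5.62°, λ = atan2(p_y, p_x) ≈ -26.33°.

≈ lat 6°N, lon 26°W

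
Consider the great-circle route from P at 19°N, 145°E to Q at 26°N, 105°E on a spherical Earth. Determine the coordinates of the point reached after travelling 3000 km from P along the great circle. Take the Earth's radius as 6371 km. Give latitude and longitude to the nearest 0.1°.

The haversine formula gives a central angle δ ≈ 0.654 rad (37.5°) between the endpoints. The total great-circle distance is δ·R ≈ 0.654 × 6371 ≈ 4166 km, so the target fraction is f = 3000/4166 ≈ 0.720.
Interpolate at f ≈ 0.720 with slerp weights a = sin((1−f)δ)/sin δ ≈ 0.299, b = sin(fδ)/sin δ ≈ 0.746.
p = a·p₁ + b·p₂ ≈ (-0.405, 0.810, 0.424); φ = arcsin(p_z) ≈ 25.11°, λ = atan2(p_y, p_x) ≈ 116.58°.

≈ 25.1°N, 116.6°E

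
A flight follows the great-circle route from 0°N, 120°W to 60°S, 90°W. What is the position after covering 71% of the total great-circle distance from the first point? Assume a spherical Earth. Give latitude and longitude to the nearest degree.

From cos δ = sin φ₁ sin φ₂ + cos φ₁ cos φ₂ cos Δλ, the central angle is δ ≈ 1.123 rad (64.3°).
Interpolate at f = 0.71 with slerp weights a = sin((1−f)δ)/sin δ ≈ 0.355, b = sin(fδ)/sin δ ≈ 0.794.
p = a·p₁ + b·p₂ ≈ (-0.177, -0.704, -0.687); φ = arcsin(p_z) ≈ -43.43°, λ = atan2(p_y, p_x) ≈ -104.14°.

≈ 43°S, 104°W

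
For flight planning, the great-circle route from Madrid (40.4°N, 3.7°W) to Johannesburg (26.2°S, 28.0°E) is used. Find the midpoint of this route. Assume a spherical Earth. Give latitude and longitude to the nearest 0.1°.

≈ (7.4°N, 13.5°E)

The haversine formula gives a central angle δ ≈ 1.271 rad (72.8°) between the endpoints.
Interpolate at f = 1/2 with slerp weights a = sin((1−f)δ)/sin δ ≈ 0.621, b = sin(fδ)/sin δ ≈ 0.621.
p = a·p₁ + b·p₂ ≈ (0.964, 0.231, 0.128); φ = arcsin(p_z) ≈ 7.38°, λ = atan2(p_y, p_x) ≈ 13.48°.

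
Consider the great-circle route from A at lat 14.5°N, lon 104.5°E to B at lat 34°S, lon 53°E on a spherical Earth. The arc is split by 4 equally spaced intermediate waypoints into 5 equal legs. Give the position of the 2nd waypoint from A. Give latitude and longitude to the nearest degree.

From cos δ = sin φ₁ sin φ₂ + cos φ₁ cos φ₂ cos Δλ, the central angle is δ ≈ 1.203 rad (68.9°).
Interpolate at f = 2/5 with slerp weights a = sin((1−f)δ)/sin δ ≈ 0.708, b = sin(fδ)/sin δ ≈ 0.496.
p = a·p₁ + b·p₂ ≈ (0.076, 0.992, -0.100); φ = arcsin(p_z) ≈ -5.74°, λ = atan2(p_y, p_x) ≈ 85.63°.

≈ lat 6°S, lon 86°E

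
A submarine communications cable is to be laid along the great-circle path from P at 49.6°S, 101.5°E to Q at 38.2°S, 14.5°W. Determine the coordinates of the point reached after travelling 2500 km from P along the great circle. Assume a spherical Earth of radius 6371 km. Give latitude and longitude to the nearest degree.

≈ 61°S, 67°E

Write both endpoints as unit vectors p₁, p₂ with components (cos φ cos λ, cos φ sin λ, sin φ).
The central angle between the endpoints is δ = arccos(p₁·p₂) ≈ 1.321 rad (75.7°). The total great-circle distance is δ·R ≈ 1.321 × 6371 ≈ 8413 km, so the target fraction is f = 2500/8413 ≈ 0.297.
Interpolate at f ≈ 0.297 with slerp weights a = sin((1−f)δ)/sin δ ≈ 0.826, b = sin(fδ)/sin δ ≈ 0.395.
p = a·p₁ + b·p₂ ≈ (0.194, 0.447, -0.873); φ = arcsin(p_z) ≈ -60.84°, λ = atan2(p_y, p_x) ≈ 66.59°.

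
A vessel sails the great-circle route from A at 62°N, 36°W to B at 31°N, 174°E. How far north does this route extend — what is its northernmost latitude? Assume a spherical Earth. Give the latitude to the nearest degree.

The great circle lies in the plane with unit normal n̂ = (p₁ × p₂)/|p₁ × p₂|.
Here n̂_z ≈ -0.202; the vertex latitude is φ_max = arccos|n̂_z| ≈ 78.3°.

≈ 78°N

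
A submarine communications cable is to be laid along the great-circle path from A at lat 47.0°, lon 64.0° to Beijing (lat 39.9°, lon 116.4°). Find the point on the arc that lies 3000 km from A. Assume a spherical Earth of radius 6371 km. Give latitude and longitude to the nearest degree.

≈ lat 44°, lon 103°

Convert each endpoint to a unit vector on the sphere (x = cos φ cos λ, y = cos φ sin λ, z = sin φ).
The central angle between the endpoints is δ = arccos(p₁·p₂) ≈ 0.663 rad (38.0°). The total great-circle distance is δ·R ≈ 0.663 × 6371 ≈ 4222 km, so the target fraction is f = 3000/4222 ≈ 0.711.
Interpolate at f ≈ 0.711 with slerp weights a = sin((1−f)δ)/sin δ ≈ 0.310, b = sin(fδ)/sin δ ≈ 0.737.
p = a·p₁ + b·p₂ ≈ (-0.159, 0.697, 0.700); φ = arcsin(p_z) ≈ 44.40°, λ = atan2(p_y, p_x) ≈ 102.85°.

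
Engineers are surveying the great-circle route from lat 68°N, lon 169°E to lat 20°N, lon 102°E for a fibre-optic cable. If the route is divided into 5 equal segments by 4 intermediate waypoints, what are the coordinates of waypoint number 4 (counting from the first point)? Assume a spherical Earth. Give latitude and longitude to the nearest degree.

≈ lat 32°N, lon 108°E

The haversine formula gives a central angle δ ≈ 1.099 rad (63.0°) between the endpoints.
Interpolate at f = 4/5 with slerp weights a = sin((1−f)δ)/sin δ ≈ 0.245, b = sin(fδ)/sin δ ≈ 0.865.
p = a·p₁ + b·p₂ ≈ (-0.259, 0.812, 0.523); φ = arcsin(p_z) ≈ 31.51°, λ = atan2(p_y, p_x) ≈ 107.68°.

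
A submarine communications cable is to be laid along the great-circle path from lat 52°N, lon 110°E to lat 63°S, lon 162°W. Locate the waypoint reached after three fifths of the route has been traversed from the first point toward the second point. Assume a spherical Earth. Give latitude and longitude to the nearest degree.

≈ lat 20°S, lon 151°E

From cos δ = sin φ₁ sin φ₂ + cos φ₁ cos φ₂ cos Δλ, the central angle is δ ≈ 2.336 rad (133.8°).
Interpolate at f = 3/5 with slerp weights a = sin((1−f)δ)/sin δ ≈ 1.114, b = sin(fδ)/sin δ ≈ 1.366.
p = a·p₁ + b·p₂ ≈ (-0.824, 0.453, -0.339); φ = arcsin(p_z) ≈ -19.81°, λ = atan2(p_y, p_x) ≈ 151.21°.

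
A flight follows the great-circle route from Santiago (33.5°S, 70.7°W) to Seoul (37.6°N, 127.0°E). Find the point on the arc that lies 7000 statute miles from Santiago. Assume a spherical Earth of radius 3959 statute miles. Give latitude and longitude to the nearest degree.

Convert each endpoint to a unit vector on the sphere (x = cos φ cos λ, y = cos φ sin λ, z = sin φ).
The central angle between the endpoints is δ = arccos(p₁·p₂) ≈ 2.881 rad (165.1°). The total great-circle distance is δ·R ≈ 2.881 × 3959 ≈ 11405 mi, so the target fraction is f = 7000/11405 ≈ 0.614.
Interpolate at f ≈ 0.614 with slerp weights a = sin((1−f)δ)/sin δ ≈ 3.477, b = sin(fδ)/sin δ ≈ 3.802.
p = a·p₁ + b·p₂ ≈ (-0.854, -0.331, 0.401); φ = arcsin(p_z) ≈ 23.61°, λ = atan2(p_y, p_x) ≈ -158.82°.

≈ 24°N, 159°W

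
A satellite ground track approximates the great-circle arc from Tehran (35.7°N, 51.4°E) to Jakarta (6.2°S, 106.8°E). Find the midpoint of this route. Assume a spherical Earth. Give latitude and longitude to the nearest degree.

Write both endpoints as unit vectors p₁, p₂ with components (cos φ cos λ, cos φ sin λ, sin φ).
The central angle between the endpoints is δ = arccos(p₁·p₂) ≈ 1.164 rad (66.7°).
Interpolate at f = 1/2 with slerp weights a = sin((1−f)δ)/sin δ ≈ 0.599, b = sin(fδ)/sin δ ≈ 0.599.
p = a·p₁ + b·p₂ ≈ (0.131, 0.950, 0.285); φ = arcsin(p_z) ≈ 16.54°, λ = atan2(p_y, p_x) ≈ 82.13°.

≈ (17°N, 82°E)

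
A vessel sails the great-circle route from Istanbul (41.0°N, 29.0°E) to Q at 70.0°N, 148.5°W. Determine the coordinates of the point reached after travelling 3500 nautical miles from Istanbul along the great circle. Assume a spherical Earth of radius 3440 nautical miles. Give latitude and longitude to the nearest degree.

≈ 81°N, 146°W

Convert each endpoint to a unit vector on the sphere (x = cos φ cos λ, y = cos φ sin λ, z = sin φ).
The central angle between the endpoints is δ = arccos(p₁·p₂) ≈ 1.204 rad (69.0°). The total great-circle distance is δ·R ≈ 1.204 × 3440 ≈ 4142 nmi, so the target fraction is f = 3500/4142 ≈ 0.845.
Interpolate at f ≈ 0.845 with slerp weights a = sin((1−f)δ)/sin δ ≈ 0.199, b = sin(fδ)/sin δ ≈ 0.911.
p = a·p₁ + b·p₂ ≈ (-0.135, -0.090, 0.987); φ = arcsin(p_z) ≈ 80.68°, λ = atan2(p_y, p_x) ≈ -146.19°.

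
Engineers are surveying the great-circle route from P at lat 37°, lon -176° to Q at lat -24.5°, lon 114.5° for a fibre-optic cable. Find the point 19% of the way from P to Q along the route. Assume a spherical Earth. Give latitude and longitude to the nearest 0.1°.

The haversine formula gives a central angle δ ≈ 1.566 rad (89.7°) between the endpoints.
Interpolate at f = 0.19 with slerp weights a = sin((1−f)δ)/sin δ ≈ 0.955, b = sin(fδ)/sin δ ≈ 0.293.
p = a·p₁ + b·p₂ ≈ (-0.871, 0.190, 0.453); φ = arcsin(p_z) ≈ 26.93°, λ = atan2(p_y, p_x) ≈ 167.72°.

≈ lat 26.9°, lon 167.7°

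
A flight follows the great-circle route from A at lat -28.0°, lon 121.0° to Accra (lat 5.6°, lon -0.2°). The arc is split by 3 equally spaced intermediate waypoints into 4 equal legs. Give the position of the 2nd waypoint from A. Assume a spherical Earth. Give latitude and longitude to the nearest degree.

≈ lat -22°, lon 54°

From cos δ = sin φ₁ sin φ₂ + cos φ₁ cos φ₂ cos Δλ, the central angle is δ ≈ 2.096 rad (120.1°).
Interpolate at f = 2/4 with slerp weights a = sin((1−f)δ)/sin δ ≈ 1.001, b = sin(fδ)/sin δ ≈ 1.001.
p = a·p₁ + b·p₂ ≈ (0.541, 0.754, -0.372); φ = arcsin(p_z) ≈ -21.86°, λ = atan2(p_y, p_x) ≈ 54.34°.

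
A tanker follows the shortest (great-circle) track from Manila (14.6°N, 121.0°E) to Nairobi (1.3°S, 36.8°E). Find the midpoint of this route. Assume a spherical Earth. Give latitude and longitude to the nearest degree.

≈ 9°N, 78°E

The haversine formula gives a central angle δ ≈ 1.479 rad (84.7°) between the endpoints.
Interpolate at f = 1/2 with slerp weights a = sin((1−f)δ)/sin δ ≈ 0.677, b = sin(fδ)/sin δ ≈ 0.677.
p = a·p₁ + b·p₂ ≈ (0.204, 0.966, 0.155); φ = arcsin(p_z) ≈ 8.93°, λ = atan2(p_y, p_x) ≈ 78.06°.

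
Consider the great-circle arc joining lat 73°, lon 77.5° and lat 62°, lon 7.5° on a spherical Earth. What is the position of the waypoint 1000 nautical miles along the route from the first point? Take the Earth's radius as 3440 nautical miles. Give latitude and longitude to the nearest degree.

≈ lat 69°, lon 25°

Convert each endpoint to a unit vector on the sphere (x = cos φ cos λ, y = cos φ sin λ, z = sin φ).
The central angle between the endpoints is δ = arccos(p₁·p₂) ≈ 0.471 rad (27.0°). The total great-circle distance is δ·R ≈ 0.471 × 3440 ≈ 1619 nmi, so the target fraction is f = 1000/1619 ≈ 0.618.
Interpolate at f ≈ 0.618 with slerp weights a = sin((1−f)δ)/sin δ ≈ 0.395, b = sin(fδ)/sin δ ≈ 0.632.
p = a·p₁ + b·p₂ ≈ (0.319, 0.151, 0.936); φ = arcsin(p_z) ≈ 69.31°, λ = atan2(p_y, p_x) ≈ 25.37°.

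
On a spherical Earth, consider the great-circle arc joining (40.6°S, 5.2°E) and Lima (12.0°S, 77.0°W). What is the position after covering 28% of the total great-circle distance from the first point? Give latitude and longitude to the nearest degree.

Write both endpoints as unit vectors p₁, p₂ with components (cos φ cos λ, cos φ sin λ, sin φ).
The central angle between the endpoints is δ = arccos(p₁·p₂) ≈ 1.332 rad (76.3°).
Interpolate at f = 0.28 with slerp weights a = sin((1−f)δ)/sin δ ≈ 0.843, b = sin(fδ)/sin δ ≈ 0.375.
p = a·p₁ + b·p₂ ≈ (0.720, -0.300, -0.626); φ = arcsin(p_z) ≈ -38.78°, λ = atan2(p_y, p_x) ≈ -22.59°.

≈ (39°S, 23°W)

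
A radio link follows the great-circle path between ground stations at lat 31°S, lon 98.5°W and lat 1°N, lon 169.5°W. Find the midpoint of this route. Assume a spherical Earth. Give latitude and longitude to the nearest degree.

≈ lat 18°S, lon 137°W

From cos δ = sin φ₁ sin φ₂ + cos φ₁ cos φ₂ cos Δλ, the central angle is δ ≈ 1.297 rad (74.3°).
Interpolate at f = 1/2 with slerp weights a = sin((1−f)δ)/sin δ ≈ 0.627, b = sin(fδ)/sin δ ≈ 0.627.
p = a·p₁ + b·p₂ ≈ (-0.696, -0.646, -0.312); φ = arcsin(p_z) ≈ -18.19°, λ = atan2(p_y, p_x) ≈ -137.14°.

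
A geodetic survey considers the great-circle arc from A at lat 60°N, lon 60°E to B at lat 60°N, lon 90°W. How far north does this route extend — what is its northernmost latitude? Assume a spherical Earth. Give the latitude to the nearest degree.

The great circle lies in the plane with unit normal n̂ = (p₁ × p₂)/|p₁ × p₂|.
Here n̂_z ≈ -0.148; the vertex latitude is φ_max = arccos|n̂_z| ≈ 81.5°.
Check via Clairaut: cos φ_max = |cos φ₁| · sin C = cos(60.0°)·sin(17.2°) ≈ 0.148, again giving ≈ 81.5°.

≈ 82°N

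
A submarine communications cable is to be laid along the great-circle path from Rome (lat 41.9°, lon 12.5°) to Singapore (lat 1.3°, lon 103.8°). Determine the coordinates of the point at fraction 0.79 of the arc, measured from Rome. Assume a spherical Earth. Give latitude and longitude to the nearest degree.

≈ lat 14°, lon 89°

From cos δ = sin φ₁ sin φ₂ + cos φ₁ cos φ₂ cos Δλ, the central angle is δ ≈ 1.573 rad (90.1°).
Interpolate at f = 0.79 with slerp weights a = sin((1−f)δ)/sin δ ≈ 0.324, b = sin(fδ)/sin δ ≈ 0.947.
p = a·p₁ + b·p₂ ≈ (0.010, 0.971, 0.238); φ = arcsin(p_z) ≈ 13.77°, λ = atan2(p_y, p_x) ≈ 89.42°.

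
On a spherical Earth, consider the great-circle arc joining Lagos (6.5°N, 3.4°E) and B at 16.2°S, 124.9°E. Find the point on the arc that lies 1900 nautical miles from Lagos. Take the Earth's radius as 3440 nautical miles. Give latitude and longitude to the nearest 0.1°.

≈ 2.2°S, 33.9°E

Convert each endpoint to a unit vector on the sphere (x = cos φ cos λ, y = cos φ sin λ, z = sin φ).
The central angle between the endpoints is δ = arccos(p₁·p₂) ≈ 2.130 rad (122.0°). The total great-circle distance is δ·R ≈ 2.130 × 3440 ≈ 7326 nmi, so the target fraction is f = 1900/7326 ≈ 0.259.
Interpolate at f ≈ 0.259 with slerp weights a = sin((1−f)δ)/sin δ ≈ 1.179, b = sin(fδ)/sin δ ≈ 0.619.
p = a·p₁ + b·p₂ ≈ (0.830, 0.557, -0.039); φ = arcsin(p_z) ≈ -2.24°, λ = atan2(p_y, p_x) ≈ 33.87°.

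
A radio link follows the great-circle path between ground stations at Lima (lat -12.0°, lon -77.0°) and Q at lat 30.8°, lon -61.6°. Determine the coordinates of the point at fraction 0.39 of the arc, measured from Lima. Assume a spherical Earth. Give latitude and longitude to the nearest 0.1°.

≈ lat 4.8°, lon -71.4°

Convert each endpoint to a unit vector on the sphere (x = cos φ cos λ, y = cos φ sin λ, z = sin φ).
The central angle between the endpoints is δ = arccos(p₁·p₂) ≈ 0.790 rad (45.3°).
Interpolate at f = 0.39 with slerp weights a = sin((1−f)δ)/sin δ ≈ 0.652, b = sin(fδ)/sin δ ≈ 0.427.
p = a·p₁ + b·p₂ ≈ (0.318, -0.944, 0.083); φ = arcsin(p_z) ≈ 4.76°, λ = atan2(p_y, p_x) ≈ -71.39°.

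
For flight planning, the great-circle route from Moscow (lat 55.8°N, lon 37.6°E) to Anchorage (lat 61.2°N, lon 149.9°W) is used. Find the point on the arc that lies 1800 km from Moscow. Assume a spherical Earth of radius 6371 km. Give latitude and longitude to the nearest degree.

≈ lat 72°N, lon 41°E

From cos δ = sin φ₁ sin φ₂ + cos φ₁ cos φ₂ cos Δλ, the central angle is δ ≈ 1.097 rad (62.9°). The total great-circle distance is δ·R ≈ 1.097 × 6371 ≈ 6989 km, so the target fraction is f = 1800/6989 ≈ 0.258.
Interpolate at f ≈ 0.258 with slerp weights a = sin((1−f)δ)/sin δ ≈ 0.817, b = sin(fδ)/sin δ ≈ 0.313.
p = a·p₁ + b·p₂ ≈ (0.233, 0.205, 0.951); φ = arcsin(p_z) ≈ 71.92°, λ = atan2(p_y, p_x) ≈ 41.24°.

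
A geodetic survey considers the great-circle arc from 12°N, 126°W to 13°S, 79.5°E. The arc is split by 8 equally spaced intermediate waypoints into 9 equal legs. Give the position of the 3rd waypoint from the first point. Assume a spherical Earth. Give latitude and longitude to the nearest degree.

≈ 4°N, 178°W

The haversine formula gives a central angle δ ≈ 2.707 rad (155.1°) between the endpoints.
Interpolate at f = 3/9 with slerp weights a = sin((1−f)δ)/sin δ ≈ 2.310, b = sin(fδ)/sin δ ≈ 1.863.
p = a·p₁ + b·p₂ ≈ (-0.997, -0.043, 0.061); φ = arcsin(p_z) ≈ 3.50°, λ = atan2(p_y, p_x) ≈ -177.55°.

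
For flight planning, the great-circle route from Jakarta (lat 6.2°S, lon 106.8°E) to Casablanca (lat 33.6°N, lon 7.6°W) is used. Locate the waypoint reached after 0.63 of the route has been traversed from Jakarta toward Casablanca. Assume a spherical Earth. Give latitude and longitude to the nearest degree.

≈ lat 30°N, lon 42°E

Convert each endpoint to a unit vector on the sphere (x = cos φ cos λ, y = cos φ sin λ, z = sin φ).
The central angle between the endpoints is δ = arccos(p₁·p₂) ≈ 1.984 rad (113.7°).
Interpolate at f = 0.63 with slerp weights a = sin((1−f)δ)/sin δ ≈ 0.732, b = sin(fδ)/sin δ ≈ 1.036.
p = a·p₁ + b·p₂ ≈ (0.645, 0.582, 0.495); φ = arcsin(p_z) ≈ 29.64°, λ = atan2(p_y, p_x) ≈ 42.05°.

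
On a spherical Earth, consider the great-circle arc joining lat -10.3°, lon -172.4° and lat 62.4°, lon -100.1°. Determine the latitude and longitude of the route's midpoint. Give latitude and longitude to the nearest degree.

From cos δ = sin φ₁ sin φ₂ + cos φ₁ cos φ₂ cos Δλ, the central angle is δ ≈ 1.591 rad (91.1°).
Interpolate at f = 1/2 with slerp weights a = sin((1−f)δ)/sin δ ≈ 0.714, b = sin(fδ)/sin δ ≈ 0.714.
p = a·p₁ + b·p₂ ≈ (-0.755, -0.419, 0.505); φ = arcsin(p_z) ≈ 30.35°, λ = atan2(p_y, p_x) ≈ -150.97°.

≈ lat 30°, lon -151°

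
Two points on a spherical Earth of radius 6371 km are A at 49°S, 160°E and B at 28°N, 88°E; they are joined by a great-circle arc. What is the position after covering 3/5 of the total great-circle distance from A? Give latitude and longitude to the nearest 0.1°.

From cos δ = sin φ₁ sin φ₂ + cos φ₁ cos φ₂ cos Δλ, the central angle is δ ≈ 1.747 rad (100.1°).
Interpolate at f = 3/5 with slerp weights a = sin((1−f)δ)/sin δ ≈ 0.653, b = sin(fδ)/sin δ ≈ 0.880.
p = a·p₁ + b·p₂ ≈ (-0.376, 0.923, -0.080); φ = arcsin(p_z) ≈ -4.58°, λ = atan2(p_y, p_x) ≈ 112.14°.

≈ 4.6°S, 112.1°E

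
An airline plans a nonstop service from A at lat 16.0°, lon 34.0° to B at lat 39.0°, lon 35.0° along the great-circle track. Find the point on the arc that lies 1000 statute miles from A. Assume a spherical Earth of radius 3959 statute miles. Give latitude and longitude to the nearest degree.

Write both endpoints as unit vectors p₁, p₂ with components (cos φ cos λ, cos φ sin λ, sin φ).
The central angle between the endpoints is δ = arccos(p₁·p₂) ≈ 0.402 rad (23.0°). The total great-circle distance is δ·R ≈ 0.402 × 3959 ≈ 1590 mi, so the target fraction is f = 1000/1590 ≈ 0.629.
Interpolate at f ≈ 0.629 with slerp weights a = sin((1−f)δ)/sin δ ≈ 0.380, b = sin(fδ)/sin δ ≈ 0.639.
p = a·p₁ + b·p₂ ≈ (0.710, 0.489, 0.507); φ = arcsin(p_z) ≈ 30.46°, λ = atan2(p_y, p_x) ≈ 34.58°.

≈ lat 30°, lon 35°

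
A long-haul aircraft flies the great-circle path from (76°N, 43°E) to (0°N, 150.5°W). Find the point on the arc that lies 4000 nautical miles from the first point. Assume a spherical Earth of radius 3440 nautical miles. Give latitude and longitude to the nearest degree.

Write both endpoints as unit vectors p₁, p₂ with components (cos φ cos λ, cos φ sin λ, sin φ).
The central angle between the endpoints is δ = arccos(p₁·p₂) ≈ 1.808 rad (103.6°). The total great-circle distance is δ·R ≈ 1.808 × 3440 ≈ 6220 nmi, so the target fraction is f = 4000/6220 ≈ 0.643.
Interpolate at f ≈ 0.643 with slerp weights a = sin((1−f)δ)/sin δ ≈ 0.619, b = sin(fδ)/sin δ ≈ 0.944.
p = a·p₁ + b·p₂ ≈ (-0.712, -0.363, 0.601); φ = arcsin(p_z) ≈ 36.91°, λ = atan2(p_y, p_x) ≈ -153.01°.

≈ (37°N, 153°W)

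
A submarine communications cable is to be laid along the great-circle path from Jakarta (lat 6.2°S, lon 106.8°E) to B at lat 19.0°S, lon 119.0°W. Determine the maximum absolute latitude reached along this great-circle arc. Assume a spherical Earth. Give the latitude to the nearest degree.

≈ 31°S

The great circle lies in the plane with unit normal n̂ = (p₁ × p₂)/|p₁ × p₂|.
Here n̂_z ≈ +0.859; the vertex latitude is φ_max = arccos|n̂_z| ≈ 30.8°.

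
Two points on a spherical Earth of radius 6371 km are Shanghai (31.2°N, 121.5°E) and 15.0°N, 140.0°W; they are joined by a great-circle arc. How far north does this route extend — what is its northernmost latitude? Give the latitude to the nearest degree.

The great circle lies in the plane with unit normal n̂ = (p₁ × p₂)/|p₁ × p₂|.
Here n̂_z ≈ +0.817; the vertex latitude is φ_max = arccos|n̂_z| ≈ 35.2°.
Check via Clairaut: cos φ_max = |cos φ₁| · sin C = cos(31.2°)·sin(72.8°) ≈ 0.817, again giving ≈ 35.2°.

≈ 35°N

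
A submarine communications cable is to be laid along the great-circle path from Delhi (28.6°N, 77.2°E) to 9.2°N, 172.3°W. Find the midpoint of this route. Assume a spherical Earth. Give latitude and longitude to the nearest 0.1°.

≈ 30.9°N, 137.3°E

Write both endpoints as unit vectors p₁, p₂ with components (cos φ cos λ, cos φ sin λ, sin φ).
The central angle between the endpoints is δ = arccos(p₁·p₂) ≈ 1.800 rad (103.1°).
Interpolate at f = 1/2 with slerp weights a = sin((1−f)δ)/sin δ ≈ 0.804, b = sin(fδ)/sin δ ≈ 0.804.
p = a·p₁ + b·p₂ ≈ (-0.630, 0.582, 0.514); φ = arcsin(p_z) ≈ 30.90°, λ = atan2(p_y, p_x) ≈ 137.27°.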